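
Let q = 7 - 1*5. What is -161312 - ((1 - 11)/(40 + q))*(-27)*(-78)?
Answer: -1125674/7 ≈ -1.6081e+5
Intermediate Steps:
q = 2 (q = 7 - 5 = 2)
-161312 - ((1 - 11)/(40 + q))*(-27)*(-78) = -161312 - ((1 - 11)/(40 + 2))*(-27)*(-78) = -161312 - -10/42*(-27)*(-78) = -161312 - -10*1/42*(-27)*(-78) = -161312 - (-5/21*(-27))*(-78) = -161312 - 45*(-78)/7 = -161312 - 1*(-3510/7) = -161312 + 3510/7 = -1125674/7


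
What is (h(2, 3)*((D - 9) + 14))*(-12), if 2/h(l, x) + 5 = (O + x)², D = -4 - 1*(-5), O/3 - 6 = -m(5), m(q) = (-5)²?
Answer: -144/2911 ≈ -0.049468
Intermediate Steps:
m(q) = 25
O = -57 (O = 18 + 3*(-1*25) = 18 + 3*(-25) = 18 - 75 = -57)
D = 1 (D = -4 + 5 = 1)
h(l, x) = 2/(-5 + (-57 + x)²)
(h(2, 3)*((D - 9) + 14))*(-12) = ((2/(-5 + (-57 + 3)²))*((1 - 9) + 14))*(-12) = ((2/(-5 + (-54)²))*(-8 + 14))*(-12) = ((2/(-5 + 2916))*6)*(-12) = ((2/2911)*6)*(-12) = (12/2911)*(-12) = -144/2911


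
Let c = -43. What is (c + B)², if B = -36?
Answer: 6241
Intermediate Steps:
(c + B)² = (-43 - 36)² = (-79)² = 6241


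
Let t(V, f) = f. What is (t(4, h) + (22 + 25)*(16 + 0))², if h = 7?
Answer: 576081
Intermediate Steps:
(t(4, h) + (22 + 25)*(16 + 0))² = (7 + (22 + 25)*(16 + 0))² = (7 + 47*16)² = (7 + 752)² = 759² = 576081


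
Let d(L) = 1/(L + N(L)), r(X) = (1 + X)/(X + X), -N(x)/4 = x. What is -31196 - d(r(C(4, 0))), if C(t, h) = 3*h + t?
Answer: -467932/15 ≈ -31195.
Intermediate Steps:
N(x) = -4*x
C(t, h) = t + 3*h
r(X) = (1 + X)/(2*X) (r(X) = (1 + X)/((2*X)) = (1 + X)*(1/(2*X)) = (1 + X)/(2*X))
d(L) = -1/(3*L) (d(L) = 1/(L - 4*L) = 1/(-3*L) = -1/(3*L))
-31196 - d(r(C(4, 0))) = -31196 - (-1)/(3*((1 + (4 + 3*0))/(2*(4 + 3*0)))) = -31196 - (-1)/(3*((1 + (4 + 0))/(2*(4 + 0)))) = -31196 - (-1)/(3*((½)*(1 + 4)/4)) = -31196 - (-1)/(3*((½)*(¼)*5)) = -31196 - (-1)/(3*5/8) = -31196 - (-1)*8/(3*5) = -31196 - 1*(-8/15) = -31196 + 8/15 = -467932/15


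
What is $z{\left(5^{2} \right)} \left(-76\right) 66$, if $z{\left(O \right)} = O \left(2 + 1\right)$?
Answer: $-376200$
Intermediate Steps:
$z{\left(O \right)} = 3 O$ ($z{\left(O \right)} = O 3 = 3 O$)
$z{\left(5^{2} \right)} \left(-76\right) 66 = 3 \cdot 5^{2} \left(-76\right) 66 = 3 \cdot 25 \left(-76\right) 66 = 75 \left(-76\right) 66 = \left(-5700\right) 66 = -376200$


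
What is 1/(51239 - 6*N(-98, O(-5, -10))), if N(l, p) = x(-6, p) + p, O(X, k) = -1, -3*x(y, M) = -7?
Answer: 1/51231 ≈ 1.9519e-5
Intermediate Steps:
x(y, M) = 7/3 (x(y, M) = -1/3*(-7) = 7/3)
N(l, p) = 7/3 + p
1/(51239 - 6*N(-98, O(-5, -10))) = 1/(51239 - 6*(7/3 - 1)) = 1/(51239 - 6*4/3) = 1/(51239 - 8) = 1/51231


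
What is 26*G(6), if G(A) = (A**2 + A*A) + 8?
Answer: 2080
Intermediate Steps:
G(A) = 8 + 2*A**2 (G(A) = (A**2 + A**2) + 8 = 2*A**2 + 8 = 8 + 2*A**2)
26*G(6) = 26*(8 + 2*6**2) = 26*(8 + 2*36) = 26*(8 + 72) = 26*80 = 2080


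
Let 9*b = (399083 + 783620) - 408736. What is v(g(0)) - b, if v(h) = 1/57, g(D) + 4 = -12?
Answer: -1633930/19 ≈ -85996.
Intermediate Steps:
g(D) = -16 (g(D) = -4 - 12 = -16)
b = 257989/3 (b = ((399083 + 783620) - 408736)/9 = (1182703 - 408736)/9 = (1/9)*773967 = 257989/3 ≈ 85996.)
v(h) = 1/57
v(g(0)) - b = 1/57 - 1*257989/3 = 1/57 - 257989/3 = -1633930/19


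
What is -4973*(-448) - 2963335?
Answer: -735431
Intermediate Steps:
-4973*(-448) - 2963335 = 2227904 - 2963335 = -735431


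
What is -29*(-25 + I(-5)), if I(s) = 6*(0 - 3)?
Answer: 1247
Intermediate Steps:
I(s) = -18 (I(s) = 6*(-3) = -18)
-29*(-25 + I(-5)) = -29*(-25 - 18) = -29*(-43) = 1247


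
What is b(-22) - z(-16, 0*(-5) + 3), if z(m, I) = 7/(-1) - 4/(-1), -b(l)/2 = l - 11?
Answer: 69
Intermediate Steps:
b(l) = 22 - 2*l (b(l) = -2*(l - 11) = -2*(-11 + l) = 22 - 2*l)
z(m, I) = -3 (z(m, I) = 7*(-1) - 4*(-1) = -7 + 4 = -3)
b(-22) - z(-16, 0*(-5) + 3) = (22 - 2*(-22)) - 1*(-3) = (22 + 44) + 3 = 66 + 3 = 69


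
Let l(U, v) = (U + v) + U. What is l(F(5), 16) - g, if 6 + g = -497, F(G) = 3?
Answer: 525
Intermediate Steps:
l(U, v) = v + 2*U
g = -503 (g = -6 - 497 = -503)
l(F(5), 16) - g = (16 + 2*3) - 1*(-503) = (16 + 6) + 503 = 22 + 503 = 525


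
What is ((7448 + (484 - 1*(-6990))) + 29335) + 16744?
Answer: 61001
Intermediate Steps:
((7448 + (484 - 1*(-6990))) + 29335) + 16744 = ((7448 + (484 + 6990)) + 29335) + 16744 = ((7448 + 7474) + 29335) + 16744 = (14922 + 29335) + 16744 = 44257 + 16744 = 61001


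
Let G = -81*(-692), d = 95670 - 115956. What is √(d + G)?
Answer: 3*√3974 ≈ 189.12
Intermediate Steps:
d = -20286
G = 56052
√(d + G) = √(-20286 + 56052) = √35766 = 3*√3974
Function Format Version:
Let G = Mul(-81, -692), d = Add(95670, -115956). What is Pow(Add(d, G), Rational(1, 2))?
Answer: Mul(3, Pow(3974, Rational(1, 2))) ≈ 189.12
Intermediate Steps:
d = -20286
G = 56052
Pow(Add(d, G), Rational(1, 2)) = Pow(Add(-20286, 56052), Rational(1, 2)) = Pow(35766, Rational(1, 2)) = Mul(3, Pow(3974, Rational(1, 2)))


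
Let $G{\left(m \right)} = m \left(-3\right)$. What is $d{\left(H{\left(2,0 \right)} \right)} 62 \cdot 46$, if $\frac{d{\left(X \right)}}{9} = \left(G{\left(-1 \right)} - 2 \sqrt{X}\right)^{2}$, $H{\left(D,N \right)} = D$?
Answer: $436356 - 308016 \sqrt{2} \approx 755.6$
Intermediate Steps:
$G{\left(m \right)} = - 3 m$
$d{\left(X \right)} = 9 \left(3 - 2 \sqrt{X}\right)^{2}$ ($d{\left(X \right)} = 9 \left(\left(-3\right) \left(-1\right) - 2 \sqrt{X}\right)^{2} = 9 \left(3 - 2 \sqrt{X}\right)^{2}$)
$d{\left(H{\left(2,0 \right)} \right)} 62 \cdot 46 = 9 \left(-3 + 2 \sqrt{2}\right)^{2} \cdot 62 \cdot 46 = 558 \left(-3 + 2 \sqrt{2}\right)^{2} \cdot 46 = 25668 \left(-3 + 2 \sqrt{2}\right)^{2}$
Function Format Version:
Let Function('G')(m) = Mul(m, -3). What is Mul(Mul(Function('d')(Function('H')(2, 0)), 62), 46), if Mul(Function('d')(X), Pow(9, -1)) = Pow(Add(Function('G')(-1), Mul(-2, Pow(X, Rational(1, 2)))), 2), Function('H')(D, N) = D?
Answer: Add(436356, Mul(-308016, Pow(2, Rational(1, 2)))) ≈ 755.60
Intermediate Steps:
Function('G')(m) = Mul(-3, m)
Function('d')(X) = Mul(9, Pow(Add(3, Mul(-2, Pow(X, Rational(1, 2)))), 2)) (Function('d')(X) = Mul(9, Pow(Add(Mul(-3, -1), Mul(-2, Pow(X, Rational(1, 2)))), 2)) = Mul(9, Pow(Add(3, Mul(-2, Pow(X, Rational(1, 2)))), 2)))
Mul(Mul(Function('d')(Function('H')(2, 0)), 62), 46) = Mul(Mul(Mul(9, Pow(Add(-3, Mul(2, Pow(2, Rational(1, 2)))), 2)), 62), 46) = Mul(Mul(558, Pow(Add(-3, Mul(2, Pow(2, Rational(1, 2)))), 2)), 46) = Mul(25668, Pow(Add(-3, Mul(2, Pow(2, Rational(1, 2)))), 2))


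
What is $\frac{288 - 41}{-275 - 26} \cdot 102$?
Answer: $- \frac{25194}{301} \approx -83.701$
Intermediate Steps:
$\frac{288 - 41}{-275 - 26} \cdot 102 = \frac{247}{-301} \cdot 102 = 247 \left(- \frac{1}{301}\right) 102 = \left(- \frac{247}{301}\right) 102 = - \frac{25194}{301}$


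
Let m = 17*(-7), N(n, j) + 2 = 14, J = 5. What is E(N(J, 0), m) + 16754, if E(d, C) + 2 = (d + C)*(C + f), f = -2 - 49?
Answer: 34942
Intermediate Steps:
f = -51
N(n, j) = 12 (N(n, j) = -2 + 14 = 12)
m = -119
E(d, C) = -2 + (-51 + C)*(C + d) (E(d, C) = -2 + (d + C)*(C - 51) = -2 + (C + d)*(-51 + C) = -2 + (-51 + C)*(C + d))
E(N(J, 0), m) + 16754 = (-2 + (-119)**2 - 51*(-119) - 51*12 - 119*12) + 16754 = (-2 + 14161 + 6069 - 612 - 1428) + 16754 = 18188 + 16754 = 34942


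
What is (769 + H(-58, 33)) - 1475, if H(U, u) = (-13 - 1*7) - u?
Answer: -759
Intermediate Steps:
H(U, u) = -20 - u (H(U, u) = (-13 - 7) - u = -20 - u)
(769 + H(-58, 33)) - 1475 = (769 + (-20 - 1*33)) - 1475 = (769 + (-20 - 33)) - 1475 = (769 - 53) - 1475 = 716 - 1475 = -759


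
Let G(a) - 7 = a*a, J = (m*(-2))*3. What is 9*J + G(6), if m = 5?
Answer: -227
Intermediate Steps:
J = -30 (J = (5*(-2))*3 = -10*3 = -30)
G(a) = 7 + a² (G(a) = 7 + a*a = 7 + a²)
9*J + G(6) = 9*(-30) + (7 + 6²) = -270 + (7 + 36) = -270 + 43 = -227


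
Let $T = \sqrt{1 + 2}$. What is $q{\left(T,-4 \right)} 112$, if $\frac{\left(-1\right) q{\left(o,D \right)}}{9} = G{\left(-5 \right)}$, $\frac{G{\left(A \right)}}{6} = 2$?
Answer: $-12096$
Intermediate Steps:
$G{\left(A \right)} = 12$ ($G{\left(A \right)} = 6 \cdot 2 = 12$)
$T = \sqrt{3} \approx 1.732$
$q{\left(o,D \right)} = -108$ ($q{\left(o,D \right)} = \left(-9\right) 12 = -108$)
$q{\left(T,-4 \right)} 112 = \left(-108\right) 112 = -12096$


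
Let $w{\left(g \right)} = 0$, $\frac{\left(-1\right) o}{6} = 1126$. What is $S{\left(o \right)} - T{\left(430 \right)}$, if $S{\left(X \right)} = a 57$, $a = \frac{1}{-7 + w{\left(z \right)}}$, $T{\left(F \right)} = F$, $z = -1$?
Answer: $- \frac{3067}{7} \approx -438.14$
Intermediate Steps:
$o = -6756$ ($o = \left(-6\right) 1126 = -6756$)
$a = - \frac{1}{7}$ ($a = \frac{1}{-7 + 0} = \frac{1}{-7} = - \frac{1}{7} \approx -0.14286$)
$S{\left(X \right)} = - \frac{57}{7}$ ($S{\left(X \right)} = \left(- \frac{1}{7}\right) 57 = - \frac{57}{7}$)
$S{\left(o \right)} - T{\left(430 \right)} = - \frac{57}{7} - 430 = - \frac{3067}{7}$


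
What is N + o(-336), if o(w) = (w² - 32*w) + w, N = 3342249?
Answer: 3465561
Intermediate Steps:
o(w) = w² - 31*w
N + o(-336) = 3342249 - 336*(-31 - 336) = 3342249 - 336*(-367) = 3342249 + 123312 = 3465561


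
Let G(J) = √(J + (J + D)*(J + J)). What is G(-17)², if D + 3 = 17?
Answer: 85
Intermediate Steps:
D = 14 (D = -3 + 17 = 14)
G(J) = √(J + 2*J*(14 + J)) (G(J) = √(J + (J + 14)*(J + J)) = √(J + (14 + J)*(2*J)) = √(J + 2*J*(14 + J)))
G(-17)² = (√(-17*(29 + 2*(-17))))² = (√(-17*(29 - 34)))² = (√(-17*(-5)))² = (√85)² = 85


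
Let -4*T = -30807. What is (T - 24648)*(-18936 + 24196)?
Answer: -89137275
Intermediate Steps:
T = 30807/4 (T = -1/4*(-30807) = 30807/4 ≈ 7701.8)
(T - 24648)*(-18936 + 24196) = (30807/4 - 24648)*(-18936 + 24196) = -67785/4*5260 = -89137275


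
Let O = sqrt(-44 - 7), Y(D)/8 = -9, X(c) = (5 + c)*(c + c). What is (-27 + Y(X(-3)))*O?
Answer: -99*I*sqrt(51) ≈ -707.0*I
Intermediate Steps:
X(c) = 2*c*(5 + c) (X(c) = (5 + c)*(2*c) = 2*c*(5 + c))
Y(D) = -72 (Y(D) = 8*(-9) = -72)
O = I*sqrt(51) (O = sqrt(-51) = I*sqrt(51) ≈ 7.1414*I)
(-27 + Y(X(-3)))*O = (-27 - 72)*(I*sqrt(51)) = -99*I*sqrt(51)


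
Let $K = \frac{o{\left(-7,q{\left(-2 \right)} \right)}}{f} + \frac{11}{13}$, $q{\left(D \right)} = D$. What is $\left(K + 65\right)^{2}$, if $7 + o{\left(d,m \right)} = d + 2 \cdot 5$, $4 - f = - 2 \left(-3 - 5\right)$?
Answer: $\frac{6661561}{1521} \approx 4379.7$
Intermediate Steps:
$f = -12$ ($f = 4 - - 2 \left(-3 - 5\right) = 4 - \left(-2\right) \left(-8\right) = 4 - 16 = -12$)
$o{\left(d,m \right)} = 3 + d$ ($o{\left(d,m \right)} = -7 + \left(d + 2 \cdot 5\right) = -7 + \left(d + 10\right) = -7 + \left(10 + d\right) = 3 + d$)
$K = \frac{46}{39}$ ($K = \frac{3 - 7}{-12} + \frac{11}{13} = \left(-4\right) \left(- \frac{1}{12}\right) + 11 \cdot \frac{1}{13} = \frac{1}{3} + \frac{11}{13} = \frac{46}{39} \approx 1.1795$)
$\left(K + 65\right)^{2} = \left(\frac{46}{39} + 65\right)^{2} = \left(\frac{2581}{39}\right)^{2} = \frac{6661561}{1521}$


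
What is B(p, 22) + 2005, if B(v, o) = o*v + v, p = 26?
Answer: 2603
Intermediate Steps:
B(v, o) = v + o*v
B(p, 22) + 2005 = 26*(1 + 22) + 2005 = 26*23 + 2005 = 598 + 2005 = 2603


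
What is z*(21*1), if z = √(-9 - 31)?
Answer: 42*I*√10 ≈ 132.82*I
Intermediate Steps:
z = 2*I*√10 (z = √(-40) = 2*I*√10 ≈ 6.3246*I)
z*(21*1) = (2*I*√10)*(21*1) = (2*I*√10)*21 = 42*I*√10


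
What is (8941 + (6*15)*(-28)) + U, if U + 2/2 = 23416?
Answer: 29836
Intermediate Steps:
U = 23415 (U = -1 + 23416 = 23415)
(8941 + (6*15)*(-28)) + U = (8941 + (6*15)*(-28)) + 23415 = (8941 + 90*(-28)) + 23415 = (8941 - 2520) + 23415 = 6421 + 23415 = 29836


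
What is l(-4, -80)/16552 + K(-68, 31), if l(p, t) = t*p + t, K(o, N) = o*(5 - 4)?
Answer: -140662/2069 ≈ -67.985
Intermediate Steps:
K(o, N) = o (K(o, N) = o*1 = o)
l(p, t) = t + p*t (l(p, t) = p*t + t = t + p*t)
l(-4, -80)/16552 + K(-68, 31) = -80*(1 - 4)/16552 - 68 = -80*(-3)*(1/16552) - 68 = 240*(1/16552) - 68 = 30/2069 - 68 = -140662/2069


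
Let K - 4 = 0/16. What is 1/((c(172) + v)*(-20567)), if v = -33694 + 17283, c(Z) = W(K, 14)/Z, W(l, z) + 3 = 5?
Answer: 86/29027132615 ≈ 2.9627e-9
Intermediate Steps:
K = 4 (K = 4 + 0/16 = 4 + 0*(1/16) = 4 + 0 = 4)
W(l, z) = 2 (W(l, z) = -3 + 5 = 2)
c(Z) = 2/Z
v = -16411
1/((c(172) + v)*(-20567)) = 1/(2/172 - 16411*(-20567)) = -1/20567/(2*(1/172) - 16411) = -1/20567/(1/86 - 16411) = -1/20567/(-1411345/86) = -86/1411345*(-1/20567) = 86/29027132615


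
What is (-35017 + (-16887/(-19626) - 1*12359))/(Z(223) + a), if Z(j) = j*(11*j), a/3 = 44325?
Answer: -309928163/4448520748 ≈ -0.069670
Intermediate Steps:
a = 132975 (a = 3*44325 = 132975)
Z(j) = 11*j²
(-35017 + (-16887/(-19626) - 1*12359))/(Z(223) + a) = (-35017 + (-16887/(-19626) - 1*12359))/(11*223² + 132975) = (-35017 + (-16887*(-1/19626) - 12359))/(11*49729 + 132975) = (-35017 + (5629/6542 - 12359))/(547019 + 132975) = (-35017 - 80846949/6542)/679994 = -309928163/6542*1/679994 = -309928163/4448520748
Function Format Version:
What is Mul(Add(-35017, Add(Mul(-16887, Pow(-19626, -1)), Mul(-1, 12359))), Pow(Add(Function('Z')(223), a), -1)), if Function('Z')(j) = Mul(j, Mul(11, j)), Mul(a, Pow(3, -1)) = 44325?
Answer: Rational(-309928163, 4448520748) ≈ -0.069670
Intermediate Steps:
a = 132975 (a = Mul(3, 44325) = 132975)
Function('Z')(j) = Mul(11, Pow(j, 2))
Mul(Add(-35017, Add(Mul(-16887, Pow(-19626, -1)), Mul(-1, 12359))), Pow(Add(Function('Z')(223), a), -1)) = Mul(Add(-35017, Add(Mul(-16887, Pow(-19626, -1)), Mul(-1, 12359))), Pow(Add(Mul(11, Pow(223, 2)), 132975), -1)) = Mul(Add(-35017, Add(Mul(-16887, Rational(-1, 19626)), -12359)), Pow(Add(Mul(11, 49729), 132975), -1)) = Mul(Add(-35017, Add(Rational(5629, 6542), -12359)), Pow(Add(547019, 132975), -1)) = Mul(Add(-35017, Rational(-80846949, 6542)), Pow(679994, -1)) = Mul(Rational(-309928163, 6542), Rational(1, 679994)) = Rational(-309928163, 4448520748)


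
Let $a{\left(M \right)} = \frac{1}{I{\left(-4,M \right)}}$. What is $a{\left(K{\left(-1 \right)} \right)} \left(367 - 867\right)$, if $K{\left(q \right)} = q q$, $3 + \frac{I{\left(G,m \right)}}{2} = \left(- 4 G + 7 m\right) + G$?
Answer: $- \frac{125}{8} \approx -15.625$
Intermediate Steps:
$I{\left(G,m \right)} = -6 - 6 G + 14 m$ ($I{\left(G,m \right)} = -6 + 2 \left(\left(- 4 G + 7 m\right) + G\right) = -6 + 2 \left(- 3 G + 7 m\right) = -6 - \left(- 14 m + 6 G\right) = -6 - 6 G + 14 m$)
$K{\left(q \right)} = q^{2}$
$a{\left(M \right)} = \frac{1}{18 + 14 M}$ ($a{\left(M \right)} = \frac{1}{-6 - -24 + 14 M} = \frac{1}{-6 + 24 + 14 M} = \frac{1}{18 + 14 M}$)
$a{\left(K{\left(-1 \right)} \right)} \left(367 - 867\right) = \frac{1}{2 \left(9 + 7 \left(-1\right)^{2}\right)} \left(367 - 867\right) = \frac{1}{2 \left(9 + 7 \cdot 1\right)} \left(-500\right) = \frac{1}{2 \left(9 + 7\right)} \left(-500\right) = \frac{1}{2 \cdot 16} \left(-500\right) = \frac{1}{2} \cdot \frac{1}{16} \left(-500\right) = \frac{1}{32} \left(-500\right) = - \frac{125}{8}$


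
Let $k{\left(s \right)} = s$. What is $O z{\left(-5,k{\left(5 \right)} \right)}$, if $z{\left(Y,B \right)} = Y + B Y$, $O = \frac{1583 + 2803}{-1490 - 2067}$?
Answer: $\frac{131580}{3557} \approx 36.992$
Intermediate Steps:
$O = - \frac{4386}{3557}$ ($O = \frac{4386}{-3557} = 4386 \left(- \frac{1}{3557}\right) = - \frac{4386}{3557} \approx -1.2331$)
$O z{\left(-5,k{\left(5 \right)} \right)} = - \frac{4386 \left(- 5 \left(1 + 5\right)\right)}{3557} = - \frac{4386 \left(\left(-5\right) 6\right)}{3557} = \left(- \frac{4386}{3557}\right) \left(-30\right) = \frac{131580}{3557}$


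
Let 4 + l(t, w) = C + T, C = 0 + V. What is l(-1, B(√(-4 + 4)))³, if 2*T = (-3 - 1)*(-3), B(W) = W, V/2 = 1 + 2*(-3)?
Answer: -512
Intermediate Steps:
V = -10 (V = 2*(1 + 2*(-3)) = 2*(1 - 6) = 2*(-5) = -10)
T = 6 (T = ((-3 - 1)*(-3))/2 = (-4*(-3))/2 = (½)*12 = 6)
C = -10 (C = 0 - 10 = -10)
l(t, w) = -8 (l(t, w) = -4 + (-10 + 6) = -4 - 4 = -8)
l(-1, B(√(-4 + 4)))³ = (-8)³ = -512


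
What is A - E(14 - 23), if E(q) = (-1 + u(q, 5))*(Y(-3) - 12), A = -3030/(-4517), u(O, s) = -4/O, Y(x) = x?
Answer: -103835/13551 ≈ -7.6625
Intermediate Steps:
A = 3030/4517 (A = -3030*(-1/4517) = 3030/4517 ≈ 0.67080)
E(q) = 15 + 60/q (E(q) = (-1 - 4/q)*(-3 - 12) = (-1 - 4/q)*(-15) = 15 + 60/q)
A - E(14 - 23) = 3030/4517 - (15 + 60/(14 - 23)) = 3030/4517 - (15 + 60/(-9)) = 3030/4517 - (15 + 60*(-1/9)) = 3030/4517 - (15 - 20/3) = 3030/4517 - 1*25/3 = 3030/4517 - 25/3 = -103835/13551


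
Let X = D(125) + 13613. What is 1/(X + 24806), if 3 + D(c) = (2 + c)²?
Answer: 1/54545 ≈ 1.8333e-5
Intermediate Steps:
D(c) = -3 + (2 + c)²
X = 29739 (X = (-3 + (2 + 125)²) + 13613 = (-3 + 127²) + 13613 = (-3 + 16129) + 13613 = 16126 + 13613 = 29739)
1/(X + 24806) = 1/(29739 + 24806) = 1/54545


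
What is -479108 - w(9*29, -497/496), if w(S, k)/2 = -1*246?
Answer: -478616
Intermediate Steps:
w(S, k) = -492 (w(S, k) = 2*(-1*246) = 2*(-246) = -492)
-479108 - w(9*29, -497/496) = -479108 - 1*(-492) = -479108 + 492 = -478616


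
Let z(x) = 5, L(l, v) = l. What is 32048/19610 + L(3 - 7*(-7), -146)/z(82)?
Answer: 117996/9805 ≈ 12.034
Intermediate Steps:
32048/19610 + L(3 - 7*(-7), -146)/z(82) = 32048/19610 + (3 - 7*(-7))/5 = 32048*(1/19610) + (3 + 49)*(⅕) = 16024/9805 + 52*(⅕) = 16024/9805 + 52/5 = 117996/9805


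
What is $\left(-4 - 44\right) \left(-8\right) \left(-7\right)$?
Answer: $-2688$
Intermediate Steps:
$\left(-4 - 44\right) \left(-8\right) \left(-7\right) = \left(-48\right) \left(-8\right) \left(-7\right) = 384 \left(-7\right) = -2688$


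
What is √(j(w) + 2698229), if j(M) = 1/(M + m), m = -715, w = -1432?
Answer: 3*√1381975631146/2147 ≈ 1642.6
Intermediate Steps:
j(M) = 1/(-715 + M) (j(M) = 1/(M - 715) = 1/(-715 + M))
√(j(w) + 2698229) = √(1/(-715 - 1432) + 2698229) = √(1/(-2147) + 2698229) = √(-1/2147 + 2698229) = √(5793097662/2147) = 3*√1381975631146/2147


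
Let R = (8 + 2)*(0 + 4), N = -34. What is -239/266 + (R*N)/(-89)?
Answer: 340489/23674 ≈ 14.382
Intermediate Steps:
R = 40 (R = 10*4 = 40)
-239/266 + (R*N)/(-89) = -239/266 + (40*(-34))/(-89) = -239*1/266 - 1360*(-1/89) = -239/266 + 1360/89 = 340489/23674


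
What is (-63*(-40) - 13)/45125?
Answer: 2507/45125 ≈ 0.055557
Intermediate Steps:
(-63*(-40) - 13)/45125 = (2520 - 13)*(1/45125) = 2507*(1/45125) = 2507/45125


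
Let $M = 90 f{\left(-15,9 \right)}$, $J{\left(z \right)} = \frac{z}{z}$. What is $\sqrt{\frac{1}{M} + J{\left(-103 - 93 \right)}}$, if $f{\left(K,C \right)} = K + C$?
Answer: $\frac{7 \sqrt{165}}{90} \approx 0.99907$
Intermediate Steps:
$f{\left(K,C \right)} = C + K$
$J{\left(z \right)} = 1$
$M = -540$ ($M = 90 \left(9 - 15\right) = 90 \left(-6\right) = -540$)
$\sqrt{\frac{1}{M} + J{\left(-103 - 93 \right)}} = \sqrt{\frac{1}{-540} + 1} = \sqrt{- \frac{1}{540} + 1} = \sqrt{\frac{539}{540}} = \frac{7 \sqrt{165}}{90}$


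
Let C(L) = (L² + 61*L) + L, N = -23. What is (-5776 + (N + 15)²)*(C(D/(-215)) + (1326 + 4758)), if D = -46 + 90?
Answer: -1603063180992/46225 ≈ -3.4680e+7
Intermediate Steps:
D = 44
C(L) = L² + 62*L
(-5776 + (N + 15)²)*(C(D/(-215)) + (1326 + 4758)) = (-5776 + (-23 + 15)²)*((44/(-215))*(62 + 44/(-215)) + (1326 + 4758)) = (-5776 + (-8)²)*((44*(-1/215))*(62 + 44*(-1/215)) + 6084) = (-5776 + 64)*(-44*(62 - 44/215)/215 + 6084) = -5712*(-44/215*13286/215 + 6084) = -5712*(-584584/46225 + 6084) = -5712*280648316/46225 = -1603063180992/46225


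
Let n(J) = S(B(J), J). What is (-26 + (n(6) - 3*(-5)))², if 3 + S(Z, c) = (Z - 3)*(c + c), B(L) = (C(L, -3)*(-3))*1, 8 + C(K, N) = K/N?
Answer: 96100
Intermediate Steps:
C(K, N) = -8 + K/N
B(L) = 24 + L (B(L) = ((-8 + L/(-3))*(-3))*1 = ((-8 + L*(-⅓))*(-3))*1 = ((-8 - L/3)*(-3))*1 = (24 + L)*1 = 24 + L)
S(Z, c) = -3 + 2*c*(-3 + Z) (S(Z, c) = -3 + (Z - 3)*(c + c) = -3 + (-3 + Z)*(2*c) = -3 + 2*c*(-3 + Z))
n(J) = -3 - 6*J + 2*J*(24 + J) (n(J) = -3 - 6*J + 2*(24 + J)*J = -3 - 6*J + 2*J*(24 + J))
(-26 + (n(6) - 3*(-5)))² = (-26 + ((-3 + 2*6² + 42*6) - 3*(-5)))² = (-26 + ((-3 + 2*36 + 252) + 15))² = (-26 + ((-3 + 72 + 252) + 15))² = (-26 + (321 + 15))² = (-26 + 336)² = 310² = 96100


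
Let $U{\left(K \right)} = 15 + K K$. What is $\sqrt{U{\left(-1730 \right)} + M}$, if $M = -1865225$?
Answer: $\sqrt{1127690} \approx 1061.9$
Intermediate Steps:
$U{\left(K \right)} = 15 + K^{2}$
$\sqrt{U{\left(-1730 \right)} + M} = \sqrt{\left(15 + \left(-1730\right)^{2}\right) - 1865225} = \sqrt{\left(15 + 2992900\right) - 1865225} = \sqrt{2992915 - 1865225} = \sqrt{1127690}$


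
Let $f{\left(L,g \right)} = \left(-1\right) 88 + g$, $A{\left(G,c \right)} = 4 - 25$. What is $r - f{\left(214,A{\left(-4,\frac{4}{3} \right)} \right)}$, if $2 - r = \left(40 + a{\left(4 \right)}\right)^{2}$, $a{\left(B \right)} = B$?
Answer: $-1825$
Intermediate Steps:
$A{\left(G,c \right)} = -21$ ($A{\left(G,c \right)} = 4 - 25 = -21$)
$f{\left(L,g \right)} = -88 + g$
$r = -1934$ ($r = 2 - \left(40 + 4\right)^{2} = 2 - 44^{2} = 2 - 1936 = -1934$)
$r - f{\left(214,A{\left(-4,\frac{4}{3} \right)} \right)} = -1934 - \left(-88 - 21\right) = -1934 - -109 = -1934 + 109 = -1825$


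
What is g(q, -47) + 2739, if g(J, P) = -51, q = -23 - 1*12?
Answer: 2688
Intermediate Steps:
q = -35 (q = -23 - 12 = -35)
g(q, -47) + 2739 = -51 + 2739 = 2688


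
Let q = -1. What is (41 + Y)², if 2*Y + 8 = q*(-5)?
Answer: 6241/4 ≈ 1560.3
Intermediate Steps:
Y = -3/2 (Y = -4 + (-1*(-5))/2 = -4 + (½)*5 = -4 + 5/2 = -3/2 ≈ -1.5000)
(41 + Y)² = (41 - 3/2)² = (79/2)² = 6241/4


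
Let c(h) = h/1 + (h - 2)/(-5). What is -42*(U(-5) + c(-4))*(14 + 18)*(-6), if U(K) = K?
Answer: -314496/5 ≈ -62899.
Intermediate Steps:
c(h) = ⅖ + 4*h/5 (c(h) = h*1 + (-2 + h)*(-⅕) = h + (⅖ - h/5) = ⅖ + 4*h/5)
-42*(U(-5) + c(-4))*(14 + 18)*(-6) = -42*(-5 + (⅖ + (⅘)*(-4)))*(14 + 18)*(-6) = -42*(-5 + (⅖ - 16/5))*32*(-6) = -42*(-5 - 14/5)*32*(-6) = -(-1638)*32/5*(-6) = -42*(-1248/5)*(-6) = (52416/5)*(-6) = -314496/5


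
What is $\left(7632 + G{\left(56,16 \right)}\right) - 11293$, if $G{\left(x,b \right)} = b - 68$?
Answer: $-3713$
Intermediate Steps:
$G{\left(x,b \right)} = -68 + b$
$\left(7632 + G{\left(56,16 \right)}\right) - 11293 = \left(7632 + \left(-68 + 16\right)\right) - 11293 = \left(7632 - 52\right) - 11293 = 7580 - 11293 = -3713$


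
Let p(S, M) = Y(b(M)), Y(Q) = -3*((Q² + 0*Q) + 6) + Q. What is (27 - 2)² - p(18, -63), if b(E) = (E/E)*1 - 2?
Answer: 647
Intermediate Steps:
b(E) = -1 (b(E) = 1*1 - 2 = 1 - 2 = -1)
Y(Q) = -18 + Q - 3*Q² (Y(Q) = -3*((Q² + 0) + 6) + Q = -3*(Q² + 6) + Q = -3*(6 + Q²) + Q = (-18 - 3*Q²) + Q = -18 + Q - 3*Q²)
p(S, M) = -22 (p(S, M) = -18 - 1 - 3*(-1)² = -18 - 1 - 3*1 = -18 - 1 - 3 = -22)
(27 - 2)² - p(18, -63) = (27 - 2)² - 1*(-22) = 25² + 22 = 625 + 22 = 647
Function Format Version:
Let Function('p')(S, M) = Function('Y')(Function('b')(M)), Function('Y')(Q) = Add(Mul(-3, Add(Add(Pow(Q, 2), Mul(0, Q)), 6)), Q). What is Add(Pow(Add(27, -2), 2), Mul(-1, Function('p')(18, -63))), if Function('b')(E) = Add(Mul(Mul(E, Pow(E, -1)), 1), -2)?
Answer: 647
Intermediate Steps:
Function('b')(E) = -1 (Function('b')(E) = Add(Mul(1, 1), -2) = Add(1, -2) = -1)
Function('Y')(Q) = Add(-18, Q, Mul(-3, Pow(Q, 2))) (Function('Y')(Q) = Add(Mul(-3, Add(Add(Pow(Q, 2), 0), 6)), Q) = Add(Mul(-3, Add(Pow(Q, 2), 6)), Q) = Add(Mul(-3, Add(6, Pow(Q, 2))), Q) = Add(Add(-18, Mul(-3, Pow(Q, 2))), Q) = Add(-18, Q, Mul(-3, Pow(Q, 2))))
Function('p')(S, M) = -22 (Function('p')(S, M) = Add(-18, -1, Mul(-3, Pow(-1, 2))) = Add(-18, -1, Mul(-3, 1)) = Add(-18, -1, -3) = -22)
Add(Pow(Add(27, -2), 2), Mul(-1, Function('p')(18, -63))) = Add(Pow(Add(27, -2), 2), Mul(-1, -22)) = Add(Pow(25, 2), 22) = Add(625, 22) = 647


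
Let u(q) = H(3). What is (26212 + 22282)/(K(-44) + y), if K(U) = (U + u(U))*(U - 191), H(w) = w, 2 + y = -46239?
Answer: -24247/18303 ≈ -1.3248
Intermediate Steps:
y = -46241 (y = -2 - 46239 = -46241)
u(q) = 3
K(U) = (-191 + U)*(3 + U) (K(U) = (U + 3)*(U - 191) = (3 + U)*(-191 + U) = (-191 + U)*(3 + U))
(26212 + 22282)/(K(-44) + y) = (26212 + 22282)/((-573 + (-44)² - 188*(-44)) - 46241) = 48494/((-573 + 1936 + 8272) - 46241) = 48494/(9635 - 46241) = 48494/(-36606) = 48494*(-1/36606) = -24247/18303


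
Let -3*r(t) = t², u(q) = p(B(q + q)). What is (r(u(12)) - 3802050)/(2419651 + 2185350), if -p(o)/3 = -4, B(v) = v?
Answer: -3802098/4605001 ≈ -0.82565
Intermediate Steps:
p(o) = 12 (p(o) = -3*(-4) = 12)
u(q) = 12
r(t) = -t²/3
(r(u(12)) - 3802050)/(2419651 + 2185350) = (-⅓*12² - 3802050)/(2419651 + 2185350) = (-⅓*144 - 3802050)/4605001 = (-48 - 3802050)*(1/4605001) = -3802098*1/4605001 = -3802098/4605001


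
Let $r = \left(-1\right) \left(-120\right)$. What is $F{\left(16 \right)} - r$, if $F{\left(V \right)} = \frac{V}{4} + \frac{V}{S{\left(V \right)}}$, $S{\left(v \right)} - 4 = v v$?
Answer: $- \frac{7536}{65} \approx -115.94$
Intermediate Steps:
$S{\left(v \right)} = 4 + v^{2}$ ($S{\left(v \right)} = 4 + v v = 4 + v^{2}$)
$F{\left(V \right)} = \frac{V}{4} + \frac{V}{4 + V^{2}}$
$r = 120$
$F{\left(16 \right)} - r = \frac{1}{4} \cdot 16 \frac{1}{4 + 16^{2}} \left(8 + 16^{2}\right) - 120 = \frac{1}{4} \cdot 16 \frac{1}{4 + 256} \left(8 + 256\right) - 120 = \frac{1}{4} \cdot 16 \cdot \frac{1}{260} \cdot 264 - 120 = \frac{264}{65} - 120 = - \frac{7536}{65}$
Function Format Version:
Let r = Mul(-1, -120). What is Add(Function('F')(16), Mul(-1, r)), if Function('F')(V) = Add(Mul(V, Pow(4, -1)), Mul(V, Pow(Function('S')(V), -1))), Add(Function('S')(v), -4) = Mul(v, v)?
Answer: Rational(-7536, 65) ≈ -115.94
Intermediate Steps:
Function('S')(v) = Add(4, Pow(v, 2)) (Function('S')(v) = Add(4, Mul(v, v)) = Add(4, Pow(v, 2)))
Function('F')(V) = Add(Mul(Rational(1, 4), V), Mul(V, Pow(Add(4, Pow(V, 2)), -1))) (Function('F')(V) = Add(Mul(V, Pow(4, -1)), Mul(V, Pow(Add(4, Pow(V, 2)), -1))) = Add(Mul(V, Rational(1, 4)), Mul(V, Pow(Add(4, Pow(V, 2)), -1))) = Add(Mul(Rational(1, 4), V), Mul(V, Pow(Add(4, Pow(V, 2)), -1))))
r = 120
Add(Function('F')(16), Mul(-1, r)) = Add(Mul(Rational(1, 4), 16, Pow(Add(4, Pow(16, 2)), -1), Add(8, Pow(16, 2))), Mul(-1, 120)) = Add(Mul(Rational(1, 4), 16, Pow(Add(4, 256), -1), Add(8, 256)), -120) = Add(Mul(Rational(1, 4), 16, Pow(260, -1), 264), -120) = Add(Mul(Rational(1, 4), 16, Rational(1, 260), 264), -120) = Add(Rational(264, 65), -120) = Rational(-7536, 65)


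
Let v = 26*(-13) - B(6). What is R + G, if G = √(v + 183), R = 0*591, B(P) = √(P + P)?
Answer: √(-155 - 2*√3) ≈ 12.588*I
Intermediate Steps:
B(P) = √2*√P (B(P) = √(2*P) = √2*√P)
v = -338 - 2*√3 (v = 26*(-13) - √2*√6 = -338 - 2*√3 ≈ -341.46)
R = 0
G = √(-155 - 2*√3) (G = √((-338 - 2*√3) + 183) = √(-155 - 2*√3) ≈ 12.588*I)
R + G = 0 + √(-155 - 2*√3) = √(-155 - 2*√3)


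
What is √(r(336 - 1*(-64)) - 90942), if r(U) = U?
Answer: I*√90542 ≈ 300.9*I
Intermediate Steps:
√(r(336 - 1*(-64)) - 90942) = √((336 - 1*(-64)) - 90942) = √((336 + 64) - 90942) = √(400 - 90942) = √(-90542) = I*√90542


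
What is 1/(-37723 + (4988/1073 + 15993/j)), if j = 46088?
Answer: -1705256/64318853211 ≈ -2.6513e-5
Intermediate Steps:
1/(-37723 + (4988/1073 + 15993/j)) = 1/(-37723 + (4988/1073 + 15993/46088)) = 1/(-37723 + (4988*(1/1073) + 15993*(1/46088))) = 1/(-37723 + (172/37 + 15993/46088)) = 1/(-37723 + 8518877/1705256) = 1/(-64318853211/1705256) = -1705256/64318853211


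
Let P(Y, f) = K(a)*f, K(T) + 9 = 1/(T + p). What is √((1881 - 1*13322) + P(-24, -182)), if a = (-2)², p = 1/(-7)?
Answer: I*√797865/9 ≈ 99.248*I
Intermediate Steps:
p = -⅐ ≈ -0.14286
a = 4
K(T) = -9 + 1/(-⅐ + T) (K(T) = -9 + 1/(T - ⅐) = -9 + 1/(-⅐ + T))
P(Y, f) = -236*f/27 (P(Y, f) = ((16 - 63*4)/(-1 + 7*4))*f = ((16 - 252)/(-1 + 28))*f = (-236/27)*f = ((1/27)*(-236))*f = -236*f/27)
√((1881 - 1*13322) + P(-24, -182)) = √((1881 - 1*13322) - 236/27*(-182)) = √((1881 - 13322) + 42952/27) = √(-11441 + 42952/27) = √(-265955/27) = I*√797865/9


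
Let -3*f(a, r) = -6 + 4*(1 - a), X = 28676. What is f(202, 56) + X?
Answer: 28946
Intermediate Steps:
f(a, r) = 2/3 + 4*a/3 (f(a, r) = -(-6 + 4*(1 - a))/3 = -(-6 + (4 - 4*a))/3 = -(-2 - 4*a)/3 = 2/3 + 4*a/3)
f(202, 56) + X = (2/3 + (4/3)*202) + 28676 = (2/3 + 808/3) + 28676 = 270 + 28676 = 28946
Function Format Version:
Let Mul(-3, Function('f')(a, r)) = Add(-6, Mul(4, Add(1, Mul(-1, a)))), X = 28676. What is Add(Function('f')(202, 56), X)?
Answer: 28946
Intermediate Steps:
Function('f')(a, r) = Add(Rational(2, 3), Mul(Rational(4, 3), a)) (Function('f')(a, r) = Mul(Rational(-1, 3), Add(-6, Mul(4, Add(1, Mul(-1, a))))) = Mul(Rational(-1, 3), Add(-6, Add(4, Mul(-4, a)))) = Mul(Rational(-1, 3), Add(-2, Mul(-4, a))) = Add(Rational(2, 3), Mul(Rational(4, 3), a)))
Add(Function('f')(202, 56), X) = Add(Add(Rational(2, 3), Mul(Rational(4, 3), 202)), 28676) = Add(Add(Rational(2, 3), Rational(808, 3)), 28676) = Add(270, 28676) = 28946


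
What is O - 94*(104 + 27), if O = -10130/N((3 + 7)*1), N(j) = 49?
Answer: -613516/49 ≈ -12521.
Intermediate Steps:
O = -10130/49 ≈ -206.73
O - 94*(104 + 27) = -10130/49 - 94*(104 + 27) = -10130/49 - 94*131 = -10130/49 - 12314 = -613516/49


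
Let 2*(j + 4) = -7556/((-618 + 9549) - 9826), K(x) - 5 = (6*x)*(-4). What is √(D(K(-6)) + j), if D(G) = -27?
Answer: 3*I*√2383385/895 ≈ 5.1748*I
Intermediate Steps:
K(x) = 5 - 24*x (K(x) = 5 + (6*x)*(-4) = 5 - 24*x)
j = 198/895 (j = -4 + (-7556/((-618 + 9549) - 9826))/2 = -4 + (-7556/(8931 - 9826))/2 = -4 + (-7556/(-895))/2 = -4 + (-7556*(-1/895))/2 = -4 + (½)*(7556/895) = -4 + 3778/895 = 198/895 ≈ 0.22123)
√(D(K(-6)) + j) = √(-27 + 198/895) = √(-23967/895) = 3*I*√2383385/895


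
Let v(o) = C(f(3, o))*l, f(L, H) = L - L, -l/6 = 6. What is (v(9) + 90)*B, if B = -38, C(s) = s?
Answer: -3420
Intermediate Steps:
l = -36 (l = -6*6 = -36)
f(L, H) = 0
v(o) = 0 (v(o) = 0*(-36) = 0)
(v(9) + 90)*B = (0 + 90)*(-38) = 90*(-38) = -3420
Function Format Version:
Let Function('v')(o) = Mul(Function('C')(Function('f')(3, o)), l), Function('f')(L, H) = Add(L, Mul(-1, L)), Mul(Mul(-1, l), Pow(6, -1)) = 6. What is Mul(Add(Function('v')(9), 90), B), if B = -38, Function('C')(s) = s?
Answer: -3420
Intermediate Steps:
l = -36 (l = Mul(-6, 6) = -36)
Function('f')(L, H) = 0
Function('v')(o) = 0 (Function('v')(o) = Mul(0, -36) = 0)
Mul(Add(Function('v')(9), 90), B) = Mul(Add(0, 90), -38) = Mul(90, -38) = -3420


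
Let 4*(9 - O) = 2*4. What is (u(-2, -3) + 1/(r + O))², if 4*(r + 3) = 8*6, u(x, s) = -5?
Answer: 6241/256 ≈ 24.379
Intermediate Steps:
r = 9 (r = -3 + (8*6)/4 = -3 + (¼)*48 = -3 + 12 = 9)
O = 7 (O = 9 - 4/2 = 9 - ¼*8 = 9 - 2 = 7)
(u(-2, -3) + 1/(r + O))² = (-5 + 1/(9 + 7))² = (-5 + 1/16)² = (-79/16)² = 6241/256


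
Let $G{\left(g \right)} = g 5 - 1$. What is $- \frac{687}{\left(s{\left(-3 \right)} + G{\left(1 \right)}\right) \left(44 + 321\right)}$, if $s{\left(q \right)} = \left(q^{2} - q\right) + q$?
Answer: $- \frac{687}{4745} \approx -0.14478$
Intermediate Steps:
$s{\left(q \right)} = q^{2}$
$G{\left(g \right)} = -1 + 5 g$ ($G{\left(g \right)} = 5 g - 1 = -1 + 5 g$)
$- \frac{687}{\left(s{\left(-3 \right)} + G{\left(1 \right)}\right) \left(44 + 321\right)} = - \frac{687}{\left(\left(-3\right)^{2} + \left(-1 + 5 \cdot 1\right)\right) \left(44 + 321\right)} = - \frac{687}{\left(9 + \left(-1 + 5\right)\right) 365} = - \frac{687}{\left(9 + 4\right) 365} = - \frac{687}{13 \cdot 365} = - \frac{687}{4745}$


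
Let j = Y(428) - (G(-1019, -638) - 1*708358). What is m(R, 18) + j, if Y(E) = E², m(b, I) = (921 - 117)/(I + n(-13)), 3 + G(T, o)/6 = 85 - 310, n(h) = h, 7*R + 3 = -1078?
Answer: 4465354/5 ≈ 8.9307e+5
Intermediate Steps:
R = -1081/7 (R = -3/7 + (⅐)*(-1078) = -3/7 - 154 = -1081/7 ≈ -154.43)
G(T, o) = -1368 (G(T, o) = -18 + 6*(85 - 310) = -18 + 6*(-225) = -18 - 1350 = -1368)
m(b, I) = 804/(-13 + I) (m(b, I) = (921 - 117)/(I - 13) = 804/(-13 + I))
j = 892910 (j = 428² - (-1368 - 1*708358) = 183184 - (-1368 - 708358) = 183184 - 1*(-709726) = 183184 + 709726 = 892910)
m(R, 18) + j = 804/(-13 + 18) + 892910 = 804/5 + 892910 = 4465354/5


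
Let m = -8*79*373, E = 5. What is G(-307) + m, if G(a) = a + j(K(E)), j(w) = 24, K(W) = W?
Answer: -236019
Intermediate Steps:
m = -235736 (m = -632*373 = -235736)
G(a) = 24 + a (G(a) = a + 24 = 24 + a)
G(-307) + m = (24 - 307) - 235736 = -283 - 235736 = -236019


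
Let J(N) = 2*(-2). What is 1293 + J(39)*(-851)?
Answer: 4697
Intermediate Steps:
J(N) = -4
1293 + J(39)*(-851) = 1293 - 4*(-851) = 1293 + 3404 = 4697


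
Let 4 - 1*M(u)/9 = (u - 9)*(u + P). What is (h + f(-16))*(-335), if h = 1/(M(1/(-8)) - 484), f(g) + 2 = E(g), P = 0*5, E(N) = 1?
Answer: 9846655/29329 ≈ 335.73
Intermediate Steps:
P = 0
f(g) = -1 (f(g) = -2 + 1 = -1)
M(u) = 36 - 9*u*(-9 + u) (M(u) = 36 - 9*(u - 9)*(u + 0) = 36 - 9*(-9 + u)*u = 36 - 9*u*(-9 + u))
h = -64/29329 (h = 1/((36 - 9*(1/(-8))² + 81/(-8)) - 484) = 1/((36 - 9*(-⅛)² + 81*(-⅛)) - 484) = 1/((36 - 9*1/64 - 81/8) - 484) = 1/((36 - 9/64 - 81/8) - 484) = 1/(1647/64 - 484) = 1/(-29329/64) = -64/29329 ≈ -0.0021821)
(h + f(-16))*(-335) = (-64/29329 - 1)*(-335) = -29393/29329*(-335) = 9846655/29329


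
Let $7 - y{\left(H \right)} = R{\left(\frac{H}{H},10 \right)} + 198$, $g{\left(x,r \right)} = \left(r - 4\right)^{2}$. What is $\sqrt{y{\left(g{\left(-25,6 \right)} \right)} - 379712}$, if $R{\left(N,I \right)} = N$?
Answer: $32 i \sqrt{371} \approx 616.36 i$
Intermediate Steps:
$g{\left(x,r \right)} = \left(-4 + r\right)^{2}$
$y{\left(H \right)} = -192$ ($y{\left(H \right)} = 7 - \left(\frac{H}{H} + 198\right) = 7 - \left(1 + 198\right) = 7 - 199 = -192$)
$\sqrt{y{\left(g{\left(-25,6 \right)} \right)} - 379712} = \sqrt{-192 - 379712} = \sqrt{-379904} = 32 i \sqrt{371}$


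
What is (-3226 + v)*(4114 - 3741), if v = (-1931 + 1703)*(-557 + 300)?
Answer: 20653010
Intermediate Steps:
v = 58596 (v = -228*(-257) = 58596)
(-3226 + v)*(4114 - 3741) = (-3226 + 58596)*(4114 - 3741) = 55370*373 = 20653010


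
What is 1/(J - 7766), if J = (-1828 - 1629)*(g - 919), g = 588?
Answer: 1/1136501 ≈ 8.7989e-7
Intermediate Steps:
J = 1144267 (J = (-1828 - 1629)*(588 - 919) = -3457*(-331) = 1144267)
1/(J - 7766) = 1/(1144267 - 7766) = 1/1136501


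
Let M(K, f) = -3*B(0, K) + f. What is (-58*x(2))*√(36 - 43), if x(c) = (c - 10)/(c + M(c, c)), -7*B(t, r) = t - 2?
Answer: 1624*I*√7/11 ≈ 390.61*I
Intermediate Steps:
B(t, r) = 2/7 - t/7 (B(t, r) = -(t - 2)/7 = -(-2 + t)/7 = 2/7 - t/7)
M(K, f) = -6/7 + f (M(K, f) = -3*(2/7 - ⅐*0) + f = -3*(2/7 + 0) + f = -3*2/7 + f = -6/7 + f)
x(c) = (-10 + c)/(-6/7 + 2*c) (x(c) = (c - 10)/(c + (-6/7 + c)) = (-10 + c)/(-6/7 + 2*c))
(-58*x(2))*√(36 - 43) = (-203*(-10 + 2)/(-3 + 7*2))*√(36 - 43) = (-203*(-8)/(-3 + 14))*√(-7) = (-203*(-8)/11)*(I*√7) = (-58*(-28/11))*(I*√7) = 1624*(I*√7)/11 = 1624*I*√7/11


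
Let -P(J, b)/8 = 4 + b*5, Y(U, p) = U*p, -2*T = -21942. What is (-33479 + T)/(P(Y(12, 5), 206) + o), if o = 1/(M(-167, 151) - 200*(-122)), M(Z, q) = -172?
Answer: 545323824/200414015 ≈ 2.7210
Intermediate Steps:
T = 10971 (T = -1/2*(-21942) = 10971)
P(J, b) = -32 - 40*b (P(J, b) = -8*(4 + b*5) = -8*(4 + 5*b) = -32 - 40*b)
o = 1/24228 (o = 1/(-172 - 200*(-122)) = 1/(-172 + 24400) = 1/24228 ≈ 4.1275e-5)
(-33479 + T)/(P(Y(12, 5), 206) + o) = (-33479 + 10971)/((-32 - 40*206) + 1/24228) = -22508/((-32 - 8240) + 1/24228) = -22508/(-8272 + 1/24228) = -22508/(-200414015/24228) = -22508*(-24228/200414015) = 545323824/200414015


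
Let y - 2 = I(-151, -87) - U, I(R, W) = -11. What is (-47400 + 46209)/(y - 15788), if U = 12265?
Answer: 397/9354 ≈ 0.042442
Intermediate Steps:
y = -12274 (y = 2 + (-11 - 1*12265) = 2 + (-11 - 12265) = 2 - 12276 = -12274)
(-47400 + 46209)/(y - 15788) = (-47400 + 46209)/(-12274 - 15788) = -1191/(-28062) = -1191*(-1/28062) = 397/9354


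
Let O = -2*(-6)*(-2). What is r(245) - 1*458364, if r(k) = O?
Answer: -458388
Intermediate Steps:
O = -24 (O = 12*(-2) = -24)
r(k) = -24
r(245) - 1*458364 = -24 - 1*458364 = -24 - 458364 = -458388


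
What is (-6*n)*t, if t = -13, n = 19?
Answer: 1482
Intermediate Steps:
(-6*n)*t = -6*19*(-13) = -114*(-13) = 1482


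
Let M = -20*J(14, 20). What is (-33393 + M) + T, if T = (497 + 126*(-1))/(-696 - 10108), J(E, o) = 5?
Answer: -361858743/10804 ≈ -33493.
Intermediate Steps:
T = -371/10804 (T = (497 - 126)/(-10804) = 371*(-1/10804) = -371/10804 ≈ -0.034339)
M = -100 (M = -20*5 = -100)
(-33393 + M) + T = (-33393 - 100) - 371/10804 = -33493 - 371/10804 = -361858743/10804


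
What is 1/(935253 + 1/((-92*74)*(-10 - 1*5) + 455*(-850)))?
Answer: 284630/266201061389 ≈ 1.0692e-6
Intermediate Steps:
1/(935253 + 1/((-92*74)*(-10 - 1*5) + 455*(-850))) = 1/(935253 + 1/(-6808*(-10 - 5) - 386750)) = 1/(935253 + 1/(-6808*(-15) - 386750)) = 1/(935253 + 1/(102120 - 386750)) = 1/(935253 + 1/(-284630)) = 1/(935253 - 1/284630) = 1/(266201061389/284630) = 284630/266201061389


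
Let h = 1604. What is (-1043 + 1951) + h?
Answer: 2512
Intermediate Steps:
(-1043 + 1951) + h = (-1043 + 1951) + 1604 = 908 + 1604 = 2512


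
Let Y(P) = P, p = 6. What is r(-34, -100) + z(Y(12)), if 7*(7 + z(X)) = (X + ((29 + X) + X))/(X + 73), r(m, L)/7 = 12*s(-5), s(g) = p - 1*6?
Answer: -820/119 ≈ -6.8908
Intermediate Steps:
s(g) = 0 (s(g) = 6 - 1*6 = 6 - 6 = 0)
r(m, L) = 0 (r(m, L) = 7*(12*0) = 7*0 = 0)
z(X) = -7 + (29 + 3*X)/(7*(73 + X)) (z(X) = -7 + ((X + ((29 + X) + X))/(X + 73))/7 = -7 + ((X + (29 + 2*X))/(73 + X))/7 = -7 + ((29 + 3*X)/(73 + X))/7 = -7 + (29 + 3*X)/(7*(73 + X)))
r(-34, -100) + z(Y(12)) = 0 + 2*(-1774 - 23*12)/(7*(73 + 12)) = 0 + (2/7)*(-1774 - 276)/85 = 0 + (2/7)*(1/85)*(-2050) = 0 - 820/119 = -820/119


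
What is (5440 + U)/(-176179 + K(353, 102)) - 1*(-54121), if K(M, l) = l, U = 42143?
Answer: 9529415734/176077 ≈ 54121.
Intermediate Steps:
(5440 + U)/(-176179 + K(353, 102)) - 1*(-54121) = (5440 + 42143)/(-176179 + 102) - 1*(-54121) = 47583/(-176077) + 54121 = 47583*(-1/176077) + 54121 = -47583/176077 + 54121 = 9529415734/176077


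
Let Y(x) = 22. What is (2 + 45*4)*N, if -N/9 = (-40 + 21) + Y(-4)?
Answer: -4914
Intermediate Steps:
N = -27 (N = -9*((-40 + 21) + 22) = -9*(-19 + 22) = -9*3 = -27)
(2 + 45*4)*N = (2 + 45*4)*(-27) = (2 + 180)*(-27) = 182*(-27) = -4914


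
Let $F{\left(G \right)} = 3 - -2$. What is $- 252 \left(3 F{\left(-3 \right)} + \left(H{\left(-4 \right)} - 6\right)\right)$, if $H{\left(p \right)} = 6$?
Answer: $-3780$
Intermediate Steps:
$F{\left(G \right)} = 5$ ($F{\left(G \right)} = 3 + 2 = 5$)
$- 252 \left(3 F{\left(-3 \right)} + \left(H{\left(-4 \right)} - 6\right)\right) = - 252 \left(3 \cdot 5 + \left(6 - 6\right)\right) = - 252 \left(15 + \left(6 - 6\right)\right) = - 252 \left(15 + 0\right) = \left(-252\right) 15 = -3780$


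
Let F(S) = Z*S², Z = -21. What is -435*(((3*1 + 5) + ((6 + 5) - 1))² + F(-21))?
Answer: 3887595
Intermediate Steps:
F(S) = -21*S²
-435*(((3*1 + 5) + ((6 + 5) - 1))² + F(-21)) = -435*(((3*1 + 5) + ((6 + 5) - 1))² - 21*(-21)²) = -435*(((3 + 5) + (11 - 1))² - 21*441) = -435*((8 + 10)² - 9261) = -435*(18² - 9261) = -435*(324 - 9261) = -435*(-8937) = 3887595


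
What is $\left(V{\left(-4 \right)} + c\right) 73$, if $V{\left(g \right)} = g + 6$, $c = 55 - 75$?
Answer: $-1314$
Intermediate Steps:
$c = -20$ ($c = 55 - 75 = -20$)
$V{\left(g \right)} = 6 + g$
$\left(V{\left(-4 \right)} + c\right) 73 = \left(\left(6 - 4\right) - 20\right) 73 = \left(2 - 20\right) 73 = \left(-18\right) 73 = -1314$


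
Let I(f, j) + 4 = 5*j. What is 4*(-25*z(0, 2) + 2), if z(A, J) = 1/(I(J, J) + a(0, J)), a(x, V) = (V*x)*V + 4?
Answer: -2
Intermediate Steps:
I(f, j) = -4 + 5*j
a(x, V) = 4 + x*V² (a(x, V) = x*V² + 4 = 4 + x*V²)
z(A, J) = 1/(5*J) (z(A, J) = 1/((-4 + 5*J) + (4 + 0*J²)) = 1/((-4 + 5*J) + (4 + 0)) = 1/((-4 + 5*J) + 4) = 1/(5*J))
4*(-25*z(0, 2) + 2) = 4*(-5/2 + 2) = 4*(-½) = -2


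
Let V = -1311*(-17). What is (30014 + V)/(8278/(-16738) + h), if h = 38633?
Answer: 437707069/323315438 ≈ 1.3538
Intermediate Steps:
V = 22287
(30014 + V)/(8278/(-16738) + h) = (30014 + 22287)/(8278/(-16738) + 38633) = 52301/(8278*(-1/16738) + 38633) = 52301/(-4139/8369 + 38633) = 52301/(323315438/8369) = 52301*(8369/323315438) = 437707069/323315438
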